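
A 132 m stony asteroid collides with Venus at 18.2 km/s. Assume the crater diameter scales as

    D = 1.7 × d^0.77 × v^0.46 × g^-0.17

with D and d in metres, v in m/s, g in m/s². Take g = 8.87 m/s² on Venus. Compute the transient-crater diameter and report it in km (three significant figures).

In SI units: v = 18200 m/s.
d^0.77 = 132^0.77 = 42.94
v^0.46 = 18200^0.46 = 91.12
g^-0.17 = 8.87^-0.17 = 0.6900
D = 1.7 × 42.94 × 91.12 × 0.6900 = 4590 m
   = 4.590 km

D ≈ 4.59 km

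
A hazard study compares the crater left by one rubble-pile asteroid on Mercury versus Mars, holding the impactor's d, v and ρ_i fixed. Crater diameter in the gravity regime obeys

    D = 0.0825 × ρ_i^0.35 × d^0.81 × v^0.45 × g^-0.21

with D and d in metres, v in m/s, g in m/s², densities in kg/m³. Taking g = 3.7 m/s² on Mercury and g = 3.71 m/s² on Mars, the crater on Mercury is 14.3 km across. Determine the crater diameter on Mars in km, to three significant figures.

All impactor-dependent factors cancel in the ratio, leaving D_Mars/D_Mercury = (g_Mars/g_Mercury)^-0.21.
(3.71/3.7)^-0.21 = 1.003^-0.21 = 0.9994
D_Mars = 0.9994 × 14.3 km = 14.3 km

D ≈ 14.3 km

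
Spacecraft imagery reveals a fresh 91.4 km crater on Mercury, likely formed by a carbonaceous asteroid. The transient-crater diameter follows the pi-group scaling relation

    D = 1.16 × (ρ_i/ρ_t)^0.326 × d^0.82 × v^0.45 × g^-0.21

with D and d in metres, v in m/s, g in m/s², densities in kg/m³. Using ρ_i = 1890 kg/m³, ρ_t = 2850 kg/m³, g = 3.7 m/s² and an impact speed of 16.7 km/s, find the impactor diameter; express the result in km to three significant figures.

Rearranging for d: d = [D / (1.16 · (1890/2850)^0.326 · 16700^0.45 · 3.7^-0.21)]^(1/0.82).
D = 91400 m.
(1890/2850)^0.326 = 0.8747
16700^0.45 = 79.47
3.7^-0.21 = 0.7598
Denominator = 1.16 × 0.8747 × 79.47 × 0.7598 = 61.27
D / 61.27 = 91400 / 61.27 = 1492
d = 1492^(1/0.82) = 1492^1.2195 = 7420 m

d ≈ 7.42 km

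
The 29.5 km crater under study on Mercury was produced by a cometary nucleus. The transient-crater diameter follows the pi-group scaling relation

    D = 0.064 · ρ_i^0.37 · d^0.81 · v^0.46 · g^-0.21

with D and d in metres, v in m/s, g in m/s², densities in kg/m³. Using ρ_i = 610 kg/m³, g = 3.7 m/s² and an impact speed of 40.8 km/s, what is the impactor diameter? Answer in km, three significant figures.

d ≈ 1.77 km

Rearranging for d: d = [D / (0.064 · 610^0.37 · 40800^0.46 · 3.7^-0.21)]^(1/0.81).
D = 29500 m.
610^0.37 = 10.73
40800^0.46 = 132.1
3.7^-0.21 = 0.7598
Denominator = 0.064 × 10.73 × 132.1 × 0.7598 = 68.93
D / 68.93 = 29500 / 68.93 = 428.0
d = 428.0^(1/0.81) = 428.0^1.2346 = 1773 m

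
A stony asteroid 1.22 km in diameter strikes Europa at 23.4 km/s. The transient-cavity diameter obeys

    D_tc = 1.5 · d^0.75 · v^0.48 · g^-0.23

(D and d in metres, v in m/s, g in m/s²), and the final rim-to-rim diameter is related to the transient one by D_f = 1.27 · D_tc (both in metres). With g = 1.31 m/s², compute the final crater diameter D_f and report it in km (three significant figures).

In SI: d = 1220 m, v = 23400 m/s.
d^0.75 = 1220^0.75 = 206.4
v^0.48 = 23400^0.48 = 125.1
g^-0.23 = 1.31^-0.23 = 0.9398
D_tc = 1.5 × 206.4 × 125.1 × 0.9398 = 36400 m
D_f = 1.27 × 36400 = 46228 m
     = 46.23 km

D_f ≈ 46.2 km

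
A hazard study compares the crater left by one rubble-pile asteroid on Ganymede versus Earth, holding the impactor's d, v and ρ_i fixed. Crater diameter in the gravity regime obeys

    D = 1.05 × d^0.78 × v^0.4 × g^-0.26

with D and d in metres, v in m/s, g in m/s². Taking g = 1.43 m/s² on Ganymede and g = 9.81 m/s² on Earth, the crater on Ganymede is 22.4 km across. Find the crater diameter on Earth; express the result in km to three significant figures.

All impactor-dependent factors cancel in the ratio, leaving D_Earth/D_Ganymede = (g_Earth/g_Ganymede)^-0.26.
(9.81/1.43)^-0.26 = 6.860^-0.26 = 0.6061
D_Earth = 0.6061 × 22.4 km = 13.6 km

D ≈ 13.6 km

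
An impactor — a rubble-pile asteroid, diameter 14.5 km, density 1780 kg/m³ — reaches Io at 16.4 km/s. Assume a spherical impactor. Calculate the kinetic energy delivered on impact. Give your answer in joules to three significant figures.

d = 14500 m; v = 16400 m/s.
Mass m = (π/6) ρ d³ = (π/6) × 1780 × (14500)³ = 2.841 × 10^15 kg
E = ½ m v² = 0.5 × 2.841 × 10^15 × (16400)² = 3.821 × 10^23 J

E ≈ 3.82 × 10^23 J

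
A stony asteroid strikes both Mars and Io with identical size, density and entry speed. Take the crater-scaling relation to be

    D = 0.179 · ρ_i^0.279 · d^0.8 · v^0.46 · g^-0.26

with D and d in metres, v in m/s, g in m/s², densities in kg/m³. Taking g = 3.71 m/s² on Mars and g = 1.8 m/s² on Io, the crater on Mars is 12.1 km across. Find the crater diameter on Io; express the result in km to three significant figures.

D ≈ 14.6 km

All impactor-dependent factors cancel in the ratio, leaving D_Io/D_Mars = (g_Io/g_Mars)^-0.26.
(1.8/3.71)^-0.26 = 0.4852^-0.26 = 1.207
D_Io = 1.207 × 12.1 km = 14.6 km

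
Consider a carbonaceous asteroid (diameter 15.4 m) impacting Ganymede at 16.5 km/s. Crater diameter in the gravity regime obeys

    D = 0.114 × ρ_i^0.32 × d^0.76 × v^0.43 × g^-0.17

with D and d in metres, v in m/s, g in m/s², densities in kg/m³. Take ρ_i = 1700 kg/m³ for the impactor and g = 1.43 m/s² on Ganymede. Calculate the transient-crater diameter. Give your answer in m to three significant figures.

In SI units: v = 16500 m/s.
ρ_i^0.32 = 1700^0.32 = 10.81
d^0.76 = 15.4^0.76 = 7.989
v^0.43 = 16500^0.43 = 65.09
g^-0.17 = 1.43^-0.17 = 0.9410
D = 0.114 × 10.81 × 7.989 × 65.09 × 0.9410 = 603.0 m

D ≈ 603 m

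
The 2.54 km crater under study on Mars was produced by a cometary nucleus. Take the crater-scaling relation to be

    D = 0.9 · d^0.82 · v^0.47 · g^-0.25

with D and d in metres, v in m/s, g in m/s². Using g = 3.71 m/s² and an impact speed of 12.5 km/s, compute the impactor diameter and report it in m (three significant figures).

Rearranging for d: d = [D / (0.9 · 12500^0.47 · 3.71^-0.25)]^(1/0.82).
D = 2540 m.
12500^0.47 = 84.25
3.71^-0.25 = 0.7205
Denominator = 0.9 × 84.25 × 0.7205 = 54.63
D / 54.63 = 2540 / 54.63 = 46.49
d = 46.49^(1/0.82) = 46.49^1.2195 = 108.0 m

d ≈ 108 m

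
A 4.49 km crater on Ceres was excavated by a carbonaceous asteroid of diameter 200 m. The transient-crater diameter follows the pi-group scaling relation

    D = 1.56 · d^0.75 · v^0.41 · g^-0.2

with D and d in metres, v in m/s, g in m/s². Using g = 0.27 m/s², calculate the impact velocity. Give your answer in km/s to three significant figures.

v ≈ 8.92 km/s

Rearranging for v: v = [D / (1.56 · 200^0.75 · 0.27^-0.2)]^(1/0.41).
D = 4490 m.
200^0.75 = 53.18
0.27^-0.2 = 1.299
Denominator = 1.56 × 53.18 × 1.299 = 107.8
D / 107.8 = 4490 / 107.8 = 41.65
v = 41.65^(1/0.41) = 41.65^2.439 = 8917 m/s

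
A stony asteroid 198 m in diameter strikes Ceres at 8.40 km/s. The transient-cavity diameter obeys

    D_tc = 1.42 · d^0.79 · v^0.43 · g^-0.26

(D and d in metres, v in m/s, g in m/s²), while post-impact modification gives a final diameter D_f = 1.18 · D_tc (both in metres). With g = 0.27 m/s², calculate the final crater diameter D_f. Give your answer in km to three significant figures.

v = 8400 m/s.
d^0.79 = 198^0.79 = 65.22
v^0.43 = 8400^0.43 = 48.69
g^-0.26 = 0.27^-0.26 = 1.406
D_tc = 1.42 × 65.22 × 48.69 × 1.406 = 6340 m
D_f = 1.18 × 6340 = 7481 m
     = 7.481 km

D_f ≈ 7.48 km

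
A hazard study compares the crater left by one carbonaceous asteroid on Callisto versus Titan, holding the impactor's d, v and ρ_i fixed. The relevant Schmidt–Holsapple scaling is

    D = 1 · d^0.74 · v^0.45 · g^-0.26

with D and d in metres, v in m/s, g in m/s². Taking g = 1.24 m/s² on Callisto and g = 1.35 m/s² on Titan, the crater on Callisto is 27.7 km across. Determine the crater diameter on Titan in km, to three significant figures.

All impactor-dependent factors cancel in the ratio, leaving D_Titan/D_Callisto = (g_Titan/g_Callisto)^-0.26.
(1.35/1.24)^-0.26 = 1.089^-0.26 = 0.9781
D_Titan = 0.9781 × 27.7 km = 27.1 km

D ≈ 27.1 km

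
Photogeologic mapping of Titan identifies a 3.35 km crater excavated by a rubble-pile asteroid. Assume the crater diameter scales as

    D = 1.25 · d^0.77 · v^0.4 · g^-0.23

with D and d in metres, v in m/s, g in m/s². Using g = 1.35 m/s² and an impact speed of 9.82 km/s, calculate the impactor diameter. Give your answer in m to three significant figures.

d ≈ 261 m

Rearranging for d: d = [D / (1.25 · 9820^0.4 · 1.35^-0.23)]^(1/0.77).
D = 3350 m.
9820^0.4 = 39.52
1.35^-0.23 = 0.9333
Denominator = 1.25 × 39.52 × 0.9333 = 46.11
D / 46.11 = 3350 / 46.11 = 72.65
d = 72.65^(1/0.77) = 72.65^1.2987 = 261.3 m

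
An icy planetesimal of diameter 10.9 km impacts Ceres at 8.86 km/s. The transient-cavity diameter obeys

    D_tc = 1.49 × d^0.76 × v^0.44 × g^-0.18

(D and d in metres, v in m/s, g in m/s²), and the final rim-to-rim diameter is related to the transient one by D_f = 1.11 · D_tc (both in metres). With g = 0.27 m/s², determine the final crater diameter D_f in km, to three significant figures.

In SI: d = 10900 m, v = 8860 m/s.
d^0.76 = 10900^0.76 = 1171
v^0.44 = 8860^0.44 = 54.56
g^-0.18 = 0.27^-0.18 = 1.266
D_tc = 1.49 × 1171 × 54.56 × 1.266 = 1.205 × 10^5 m
D_f = 1.11 × 1.205 × 10^5 = 1.338 × 10^5 m
     = 133.8 km

D_f ≈ 134 km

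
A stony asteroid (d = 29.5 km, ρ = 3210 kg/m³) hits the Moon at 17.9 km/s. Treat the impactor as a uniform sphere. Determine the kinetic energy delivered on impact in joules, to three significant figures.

E ≈ 6.91 × 10^24 J

d = 29500 m; v = 17900 m/s.
Mass m = (π/6) ρ d³ = (π/6) × 3210 × (29500)³ = 4.315 × 10^16 kg
E = ½ m v² = 0.5 × 4.315 × 10^16 × (17900)² = 6.913 × 10^24 J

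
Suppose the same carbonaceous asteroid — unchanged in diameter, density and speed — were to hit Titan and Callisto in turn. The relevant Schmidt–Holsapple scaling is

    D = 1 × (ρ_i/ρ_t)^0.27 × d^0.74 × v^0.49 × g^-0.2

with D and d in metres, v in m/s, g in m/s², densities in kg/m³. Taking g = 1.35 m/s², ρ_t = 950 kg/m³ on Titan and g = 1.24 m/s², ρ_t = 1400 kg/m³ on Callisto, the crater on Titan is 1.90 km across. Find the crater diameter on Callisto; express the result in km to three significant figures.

D ≈ 1.74 km

The impactor-only factors (d, v, ρ_i) cancel in the ratio, leaving D_Callisto/D_Titan = (g_Callisto/g_Titan)^-0.2 · (ρ_t,Titan/ρ_t,Callisto)^0.27.
(1.24/1.35)^-0.2 = 0.9185^-0.2 = 1.017
(950/1400)^0.27 = 0.6786^0.27 = 0.9006
Ratio = 1.017 × 0.9006 = 0.9159
D_Callisto = 0.9159 × 1.90 km = 1.74 km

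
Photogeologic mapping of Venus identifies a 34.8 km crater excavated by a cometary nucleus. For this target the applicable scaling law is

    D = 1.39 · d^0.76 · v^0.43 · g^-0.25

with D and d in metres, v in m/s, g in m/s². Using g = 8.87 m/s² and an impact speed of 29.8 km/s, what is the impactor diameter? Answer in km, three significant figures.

Rearranging for d: d = [D / (1.39 · 29800^0.43 · 8.87^-0.25)]^(1/0.76).
D = 34800 m.
29800^0.43 = 83.93
8.87^-0.25 = 0.5795
Denominator = 1.39 × 83.93 × 0.5795 = 67.61
D / 67.61 = 34800 / 67.61 = 514.7
d = 514.7^(1/0.76) = 514.7^1.3158 = 3697 m

d ≈ 3.70 km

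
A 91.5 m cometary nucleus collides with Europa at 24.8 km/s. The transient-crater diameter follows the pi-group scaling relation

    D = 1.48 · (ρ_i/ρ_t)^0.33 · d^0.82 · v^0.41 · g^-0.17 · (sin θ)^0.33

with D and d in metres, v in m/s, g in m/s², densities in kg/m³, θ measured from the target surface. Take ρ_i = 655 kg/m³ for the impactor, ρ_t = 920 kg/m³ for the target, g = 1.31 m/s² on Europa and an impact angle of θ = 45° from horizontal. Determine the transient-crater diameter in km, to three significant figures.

In SI units: v = 24800 m/s.
(ρ_i/ρ_t)^0.33 = (655/920)^0.33 = 0.8939
d^0.82 = 91.5^0.82 = 40.58
v^0.41 = 24800^0.41 = 63.35
g^-0.17 = 1.31^-0.17 = 0.9551
(sin 45°)^0.33 = 0.7071^0.33 = 0.8919
D = 1.48 × 0.8939 × 40.58 × 63.35 × 0.9551 × 0.8919 = 2897 m
   = 2.897 km

D ≈ 2.90 km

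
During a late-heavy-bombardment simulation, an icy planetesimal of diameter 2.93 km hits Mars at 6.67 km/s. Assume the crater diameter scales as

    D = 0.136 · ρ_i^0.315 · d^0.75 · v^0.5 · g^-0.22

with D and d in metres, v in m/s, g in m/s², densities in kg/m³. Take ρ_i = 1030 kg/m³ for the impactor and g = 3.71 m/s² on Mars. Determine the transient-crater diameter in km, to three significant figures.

D ≈ 29.5 km

In SI units: d = 2930 m, v = 6670 m/s.
ρ_i^0.315 = 1030^0.315 = 8.893
d^0.75 = 2930^0.75 = 398.2
v^0.5 = 6670^0.5 = 81.67
g^-0.22 = 3.71^-0.22 = 0.7494
D = 0.136 × 8.893 × 398.2 × 81.67 × 0.7494 = 29476 m
   = 29.48 km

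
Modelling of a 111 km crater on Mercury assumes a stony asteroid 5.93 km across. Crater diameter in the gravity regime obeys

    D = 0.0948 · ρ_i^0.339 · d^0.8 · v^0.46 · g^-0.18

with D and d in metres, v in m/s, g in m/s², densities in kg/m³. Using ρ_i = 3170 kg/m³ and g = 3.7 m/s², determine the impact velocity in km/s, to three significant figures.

v ≈ 18.7 km/s

Rearranging for v: v = [D / (0.0948 · 3170^0.339 · 5930^0.8 · 3.7^-0.18)]^(1/0.46).
D = 111000 m.
3170^0.339 = 15.38
5930^0.8 = 1043
3.7^-0.18 = 0.7902
Denominator = 0.0948 × 15.38 × 1043 × 0.7902 = 1202
D / 1202 = 111000 / 1202 = 92.35
v = 92.35^(1/0.46) = 92.35^2.1739 = 18735 m/s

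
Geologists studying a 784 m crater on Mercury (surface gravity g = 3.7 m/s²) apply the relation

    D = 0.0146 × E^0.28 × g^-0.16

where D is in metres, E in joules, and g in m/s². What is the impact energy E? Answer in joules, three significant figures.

E ≈ 1.65 × 10^17 J

Rearranging: E = [D / (0.0146 · g^-0.16)]^(1/0.28).
g^-0.16 = 3.7^-0.16 = 0.8111
D / (0.0146 × 0.8111) = 784 / (0.01184) = 6.622 × 10^4
E = (6.622 × 10^4)^3.5714 = 1.651 × 10^17 J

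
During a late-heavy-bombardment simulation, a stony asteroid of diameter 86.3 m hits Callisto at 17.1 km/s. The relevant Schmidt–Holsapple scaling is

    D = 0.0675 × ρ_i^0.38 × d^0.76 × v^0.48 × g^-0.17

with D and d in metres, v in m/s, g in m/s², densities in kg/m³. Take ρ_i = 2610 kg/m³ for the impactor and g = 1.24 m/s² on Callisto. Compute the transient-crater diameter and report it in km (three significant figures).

D ≈ 4.12 km

In SI units: v = 17100 m/s.
ρ_i^0.38 = 2610^0.38 = 19.88
d^0.76 = 86.3^0.76 = 29.61
v^0.48 = 17100^0.48 = 107.6
g^-0.17 = 1.24^-0.17 = 0.9641
D = 0.0675 × 19.88 × 29.61 × 107.6 × 0.9641 = 4122 m
   = 4.122 km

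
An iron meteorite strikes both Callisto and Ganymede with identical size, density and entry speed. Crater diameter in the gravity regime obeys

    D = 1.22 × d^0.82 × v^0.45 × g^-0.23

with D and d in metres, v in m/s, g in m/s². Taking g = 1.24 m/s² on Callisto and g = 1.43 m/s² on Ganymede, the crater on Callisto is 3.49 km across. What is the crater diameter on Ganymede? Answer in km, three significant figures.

All impactor-dependent factors cancel in the ratio, leaving D_Ganymede/D_Callisto = (g_Ganymede/g_Callisto)^-0.23.
(1.43/1.24)^-0.23 = 1.153^-0.23 = 0.9678
D_Ganymede = 0.9678 × 3.49 km = 3.38 km

D ≈ 3.38 km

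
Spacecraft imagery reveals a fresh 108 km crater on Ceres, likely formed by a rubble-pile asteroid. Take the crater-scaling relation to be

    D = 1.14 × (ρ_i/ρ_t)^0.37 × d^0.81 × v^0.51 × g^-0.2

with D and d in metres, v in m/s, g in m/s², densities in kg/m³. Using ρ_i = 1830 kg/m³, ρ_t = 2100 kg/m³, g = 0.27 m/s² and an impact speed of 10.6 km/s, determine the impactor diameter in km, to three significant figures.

d ≈ 3.14 km

Rearranging for d: d = [D / (1.14 · (1830/2100)^0.37 · 10600^0.51 · 0.27^-0.2)]^(1/0.81).
D = 108000 m.
(1830/2100)^0.37 = 0.9504
10600^0.51 = 113.0
0.27^-0.2 = 1.299
Denominator = 1.14 × 0.9504 × 113.0 × 1.299 = 159.0
D / 159.0 = 108000 / 159.0 = 679.2
d = 679.2^(1/0.81) = 679.2^1.2346 = 3136 m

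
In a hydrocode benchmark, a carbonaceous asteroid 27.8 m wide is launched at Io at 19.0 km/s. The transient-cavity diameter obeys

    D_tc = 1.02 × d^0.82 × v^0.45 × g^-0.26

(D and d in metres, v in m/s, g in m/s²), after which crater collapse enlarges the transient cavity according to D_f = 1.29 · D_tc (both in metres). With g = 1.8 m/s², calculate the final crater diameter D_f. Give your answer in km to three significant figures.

D_f ≈ 1.45 km

v = 19000 m/s.
d^0.82 = 27.8^0.82 = 15.28
v^0.45 = 19000^0.45 = 84.22
g^-0.26 = 1.8^-0.26 = 0.8583
D_tc = 1.02 × 15.28 × 84.22 × 0.8583 = 1127 m
D_f = 1.29 × 1127 = 1454 m
     = 1.454 km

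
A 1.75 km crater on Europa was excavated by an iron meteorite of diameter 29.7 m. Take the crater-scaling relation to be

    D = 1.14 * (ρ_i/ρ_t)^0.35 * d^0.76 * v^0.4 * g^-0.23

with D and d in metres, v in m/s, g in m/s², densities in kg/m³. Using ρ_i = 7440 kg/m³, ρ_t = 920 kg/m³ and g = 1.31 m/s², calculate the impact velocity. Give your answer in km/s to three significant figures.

v ≈ 27.6 km/s

Rearranging for v: v = [D / (1.14 · (7440/920)^0.35 · 29.7^0.76 · 1.31^-0.23)]^(1/0.4).
D = 1750 m.
(7440/920)^0.35 = 2.078
29.7^0.76 = 13.16
1.31^-0.23 = 0.9398
Denominator = 1.14 × 2.078 × 13.16 × 0.9398 = 29.30
D / 29.30 = 1750 / 29.30 = 59.73
v = 59.73^(1/0.4) = 59.73^2.5 = 27573 m/s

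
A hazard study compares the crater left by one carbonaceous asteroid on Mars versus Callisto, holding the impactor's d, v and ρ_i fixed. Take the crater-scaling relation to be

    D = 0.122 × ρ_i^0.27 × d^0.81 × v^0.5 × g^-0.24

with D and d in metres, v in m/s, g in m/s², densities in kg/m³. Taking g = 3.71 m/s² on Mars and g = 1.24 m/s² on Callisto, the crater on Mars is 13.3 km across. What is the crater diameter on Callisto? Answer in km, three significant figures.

D ≈ 17.3 km

All impactor-dependent factors cancel in the ratio, leaving D_Callisto/D_Mars = (g_Callisto/g_Mars)^-0.24.
(1.24/3.71)^-0.24 = 0.3342^-0.24 = 1.301
D_Callisto = 1.301 × 13.3 km = 17.3 km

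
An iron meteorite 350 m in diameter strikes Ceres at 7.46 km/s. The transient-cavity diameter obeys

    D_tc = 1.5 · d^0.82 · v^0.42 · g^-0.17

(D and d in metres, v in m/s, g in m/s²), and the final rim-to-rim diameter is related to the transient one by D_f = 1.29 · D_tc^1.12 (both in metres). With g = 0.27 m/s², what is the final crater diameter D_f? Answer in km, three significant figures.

D_f ≈ 37.5 km

v = 7460 m/s.
d^0.82 = 350^0.82 = 121.9
v^0.42 = 7460^0.42 = 42.32
g^-0.17 = 0.27^-0.17 = 1.249
D_tc = 1.5 × 121.9 × 42.32 × 1.249 = 9665 m
D_f = 1.29 × (9665)^1.12 = 37499 m
     = 37.50 km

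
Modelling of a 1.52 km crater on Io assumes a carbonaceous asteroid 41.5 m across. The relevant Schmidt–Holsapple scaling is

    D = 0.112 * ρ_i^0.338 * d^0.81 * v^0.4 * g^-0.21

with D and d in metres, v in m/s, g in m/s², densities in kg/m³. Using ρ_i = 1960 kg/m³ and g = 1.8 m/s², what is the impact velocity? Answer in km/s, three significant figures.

Rearranging for v: v = [D / (0.112 · 1960^0.338 · 41.5^0.81 · 1.8^-0.21)]^(1/0.4).
D = 1520 m.
1960^0.338 = 12.97
41.5^0.81 = 20.45
1.8^-0.21 = 0.8839
Denominator = 0.112 × 12.97 × 20.45 × 0.8839 = 26.26
D / 26.26 = 1520 / 26.26 = 57.88
v = 57.88^(1/0.4) = 57.88^2.5 = 25487 m/s

v ≈ 25.5 km/s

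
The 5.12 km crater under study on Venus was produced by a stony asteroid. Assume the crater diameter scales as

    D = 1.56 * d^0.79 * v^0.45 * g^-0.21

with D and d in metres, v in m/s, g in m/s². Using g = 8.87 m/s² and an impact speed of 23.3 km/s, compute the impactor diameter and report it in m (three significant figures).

Rearranging for d: d = [D / (1.56 · 23300^0.45 · 8.87^-0.21)]^(1/0.79).
D = 5120 m.
23300^0.45 = 92.32
8.87^-0.21 = 0.6323
Denominator = 1.56 × 92.32 × 0.6323 = 91.06
D / 91.06 = 5120 / 91.06 = 56.23
d = 56.23^(1/0.79) = 56.23^1.2658 = 164.1 m

d ≈ 164 m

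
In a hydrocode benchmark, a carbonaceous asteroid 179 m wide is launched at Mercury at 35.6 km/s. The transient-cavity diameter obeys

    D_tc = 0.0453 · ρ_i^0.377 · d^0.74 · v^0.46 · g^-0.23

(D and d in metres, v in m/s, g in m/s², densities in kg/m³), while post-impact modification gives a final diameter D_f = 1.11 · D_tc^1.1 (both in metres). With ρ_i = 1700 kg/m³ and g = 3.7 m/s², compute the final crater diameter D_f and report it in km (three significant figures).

D_f ≈ 7.94 km

v = 35600 m/s.
ρ_i^0.377 = 1700^0.377 = 16.52
d^0.74 = 179^0.74 = 46.46
v^0.46 = 35600^0.46 = 124.1
g^-0.23 = 3.7^-0.23 = 0.7401
D_tc = 0.0453 × 16.52 × 46.46 × 124.1 × 0.7401 = 3193 m
D_f = 1.11 × (3193)^1.1 = 7942 m
     = 7.942 km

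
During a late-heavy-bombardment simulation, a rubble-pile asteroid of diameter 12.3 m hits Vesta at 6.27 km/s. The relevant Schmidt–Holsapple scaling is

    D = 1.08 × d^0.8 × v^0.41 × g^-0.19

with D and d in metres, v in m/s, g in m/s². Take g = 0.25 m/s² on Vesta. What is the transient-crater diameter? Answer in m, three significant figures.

In SI units: v = 6270 m/s.
d^0.8 = 12.3^0.8 = 7.446
v^0.41 = 6270^0.41 = 36.05
g^-0.19 = 0.25^-0.19 = 1.301
D = 1.08 × 7.446 × 36.05 × 1.301 = 377.2 m

D ≈ 377 m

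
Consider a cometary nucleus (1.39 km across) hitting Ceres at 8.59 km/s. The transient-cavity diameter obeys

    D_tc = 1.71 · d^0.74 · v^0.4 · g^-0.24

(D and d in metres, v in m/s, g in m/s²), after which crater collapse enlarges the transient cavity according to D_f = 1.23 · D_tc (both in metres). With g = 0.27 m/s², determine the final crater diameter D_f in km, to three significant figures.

In SI: d = 1390 m, v = 8590 m/s.
d^0.74 = 1390^0.74 = 211.8
v^0.4 = 8590^0.4 = 37.46
g^-0.24 = 0.27^-0.24 = 1.369
D_tc = 1.71 × 211.8 × 37.46 × 1.369 = 18570 m
D_f = 1.23 × 18570 = 22841 m
     = 22.84 km

D_f ≈ 22.8 km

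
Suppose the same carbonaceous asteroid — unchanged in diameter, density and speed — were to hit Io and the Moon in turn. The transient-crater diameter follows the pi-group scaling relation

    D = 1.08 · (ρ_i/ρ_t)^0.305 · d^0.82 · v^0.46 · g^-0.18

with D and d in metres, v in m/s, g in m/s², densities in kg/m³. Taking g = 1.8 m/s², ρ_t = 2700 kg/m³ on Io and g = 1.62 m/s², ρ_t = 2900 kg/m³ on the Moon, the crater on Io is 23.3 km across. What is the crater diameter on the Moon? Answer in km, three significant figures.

D ≈ 23.2 km

The impactor-only factors (d, v, ρ_i) cancel in the ratio, leaving D_Moon/D_Io = (g_Moon/g_Io)^-0.18 · (ρ_t,Io/ρ_t,Moon)^0.305.
(1.62/1.8)^-0.18 = 0.9000^-0.18 = 1.019
(2700/2900)^0.305 = 0.9310^0.305 = 0.9784
Ratio = 1.019 × 0.9784 = 0.9970
D_Moon = 0.9970 × 23.3 km = 23.2 km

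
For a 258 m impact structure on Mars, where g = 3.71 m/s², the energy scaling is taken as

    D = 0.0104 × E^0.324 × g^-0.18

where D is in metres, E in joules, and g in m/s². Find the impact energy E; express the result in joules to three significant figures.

E ≈ 7.58 × 10^13 J

Rearranging: E = [D / (0.0104 · g^-0.18)]^(1/0.324).
g^-0.18 = 3.71^-0.18 = 0.7898
D / (0.0104 × 0.7898) = 258 / (8.214 × 10^-3) = 3.141 × 10^4
E = (3.141 × 10^4)^3.0864 = 7.581 × 10^13 J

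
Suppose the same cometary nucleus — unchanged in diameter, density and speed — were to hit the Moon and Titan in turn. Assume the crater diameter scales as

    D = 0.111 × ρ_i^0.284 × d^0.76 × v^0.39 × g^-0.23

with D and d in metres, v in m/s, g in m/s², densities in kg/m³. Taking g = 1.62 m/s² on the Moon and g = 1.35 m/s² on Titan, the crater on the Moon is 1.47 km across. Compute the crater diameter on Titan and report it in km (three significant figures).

All impactor-dependent factors cancel in the ratio, leaving D_Titan/D_Moon = (g_Titan/g_Moon)^-0.23.
(1.35/1.62)^-0.23 = 0.8333^-0.23 = 1.043
D_Titan = 1.043 × 1.47 km = 1.53 km

D ≈ 1.53 km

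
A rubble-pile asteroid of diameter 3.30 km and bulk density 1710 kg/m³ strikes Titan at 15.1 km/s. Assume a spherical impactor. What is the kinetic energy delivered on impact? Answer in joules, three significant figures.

d = 3300 m; v = 15100 m/s.
Mass m = (π/6) ρ d³ = (π/6) × 1710 × (3300)³ = 3.218 × 10^13 kg
E = ½ m v² = 0.5 × 3.218 × 10^13 × (15100)² = 3.669 × 10^21 J

E ≈ 3.67 × 10^21 J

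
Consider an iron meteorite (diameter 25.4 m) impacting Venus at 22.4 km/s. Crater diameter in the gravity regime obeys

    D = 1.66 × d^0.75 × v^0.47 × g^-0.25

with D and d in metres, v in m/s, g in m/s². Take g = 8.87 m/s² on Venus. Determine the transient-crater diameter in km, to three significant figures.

D ≈ 1.21 km

In SI units: v = 22400 m/s.
d^0.75 = 25.4^0.75 = 11.31
v^0.47 = 22400^0.47 = 110.8
g^-0.25 = 8.87^-0.25 = 0.5795
D = 1.66 × 11.31 × 110.8 × 0.5795 = 1205 m
   = 1.205 km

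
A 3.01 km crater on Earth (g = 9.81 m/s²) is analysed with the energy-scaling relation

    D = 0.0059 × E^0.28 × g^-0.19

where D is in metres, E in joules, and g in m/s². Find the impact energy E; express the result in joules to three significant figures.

E ≈ 1.14 × 10^21 J

Rearranging: E = [D / (0.0059 · g^-0.19)]^(1/0.28).
D = 3010 m.
g^-0.19 = 9.81^-0.19 = 0.6480
D / (0.0059 × 0.6480) = 3010 / (3.823 × 10^-3) = 7.873 × 10^5
E = (7.873 × 10^5)^3.5714 = 1.141 × 10^21 J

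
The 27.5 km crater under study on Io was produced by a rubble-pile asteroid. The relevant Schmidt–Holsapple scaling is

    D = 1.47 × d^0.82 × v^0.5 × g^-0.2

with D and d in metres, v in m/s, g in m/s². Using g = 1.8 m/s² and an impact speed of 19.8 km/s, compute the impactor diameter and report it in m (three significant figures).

d ≈ 449 m

Rearranging for d: d = [D / (1.47 · 19800^0.5 · 1.8^-0.2)]^(1/0.82).
D = 27500 m.
19800^0.5 = 140.7
1.8^-0.2 = 0.8891
Denominator = 1.47 × 140.7 × 0.8891 = 183.9
D / 183.9 = 27500 / 183.9 = 149.5
d = 149.5^(1/0.82) = 149.5^1.2195 = 448.7 m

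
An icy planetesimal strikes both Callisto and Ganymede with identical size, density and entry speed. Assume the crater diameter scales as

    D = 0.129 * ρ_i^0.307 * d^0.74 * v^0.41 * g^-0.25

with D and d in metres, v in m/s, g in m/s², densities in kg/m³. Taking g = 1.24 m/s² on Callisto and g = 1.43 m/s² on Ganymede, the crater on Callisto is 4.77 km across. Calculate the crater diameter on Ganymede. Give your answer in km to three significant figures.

D ≈ 4.60 km

All impactor-dependent factors cancel in the ratio, leaving D_Ganymede/D_Callisto = (g_Ganymede/g_Callisto)^-0.25.
(1.43/1.24)^-0.25 = 1.153^-0.25 = 0.9650
D_Ganymede = 0.9650 × 4.77 km = 4.60 km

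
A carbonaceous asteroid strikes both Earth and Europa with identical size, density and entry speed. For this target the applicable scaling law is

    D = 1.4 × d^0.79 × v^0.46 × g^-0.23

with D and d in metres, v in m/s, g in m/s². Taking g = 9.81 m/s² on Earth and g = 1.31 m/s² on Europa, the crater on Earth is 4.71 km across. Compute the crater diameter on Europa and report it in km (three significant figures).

All impactor-dependent factors cancel in the ratio, leaving D_Europa/D_Earth = (g_Europa/g_Earth)^-0.23.
(1.31/9.81)^-0.23 = 0.1335^-0.23 = 1.589
D_Europa = 1.589 × 4.71 km = 7.48 km

D ≈ 7.48 km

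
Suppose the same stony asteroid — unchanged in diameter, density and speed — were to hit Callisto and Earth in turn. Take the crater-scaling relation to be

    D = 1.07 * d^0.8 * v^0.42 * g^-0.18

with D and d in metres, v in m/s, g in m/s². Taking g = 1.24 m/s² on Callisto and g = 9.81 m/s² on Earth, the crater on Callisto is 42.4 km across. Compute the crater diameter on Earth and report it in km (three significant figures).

All impactor-dependent factors cancel in the ratio, leaving D_Earth/D_Callisto = (g_Earth/g_Callisto)^-0.18.
(9.81/1.24)^-0.18 = 7.911^-0.18 = 0.6892
D_Earth = 0.6892 × 42.4 km = 29.2 km

D ≈ 29.2 km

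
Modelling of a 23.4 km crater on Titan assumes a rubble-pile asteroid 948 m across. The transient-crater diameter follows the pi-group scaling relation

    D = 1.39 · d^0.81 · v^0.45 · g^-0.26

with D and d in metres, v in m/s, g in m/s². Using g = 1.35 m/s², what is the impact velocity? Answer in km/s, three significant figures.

v ≈ 12.8 km/s

Rearranging for v: v = [D / (1.39 · 948^0.81 · 1.35^-0.26)]^(1/0.45).
D = 23400 m.
948^0.81 = 257.8
1.35^-0.26 = 0.9249
Denominator = 1.39 × 257.8 × 0.9249 = 331.4
D / 331.4 = 23400 / 331.4 = 70.61
v = 70.61^(1/0.45) = 70.61^2.2222 = 12840 m/s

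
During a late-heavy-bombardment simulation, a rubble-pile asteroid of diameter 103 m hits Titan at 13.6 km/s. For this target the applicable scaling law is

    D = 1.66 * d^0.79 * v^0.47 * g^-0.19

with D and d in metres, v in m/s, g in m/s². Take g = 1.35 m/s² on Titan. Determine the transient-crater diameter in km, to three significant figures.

In SI units: v = 13600 m/s.
d^0.79 = 103^0.79 = 38.92
v^0.47 = 13600^0.47 = 87.65
g^-0.19 = 1.35^-0.19 = 0.9446
D = 1.66 × 38.92 × 87.65 × 0.9446 = 5349 m
   = 5.349 km

D ≈ 5.35 km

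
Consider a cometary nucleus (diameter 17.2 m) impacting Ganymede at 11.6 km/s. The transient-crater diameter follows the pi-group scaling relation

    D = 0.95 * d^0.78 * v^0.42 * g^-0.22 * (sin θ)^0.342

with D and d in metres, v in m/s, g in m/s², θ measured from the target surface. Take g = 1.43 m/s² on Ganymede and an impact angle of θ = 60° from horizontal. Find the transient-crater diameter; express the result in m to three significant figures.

D ≈ 392 m

In SI units: v = 11600 m/s.
d^0.78 = 17.2^0.78 = 9.198
v^0.42 = 11600^0.42 = 50.94
g^-0.22 = 1.43^-0.22 = 0.9243
(sin 60°)^0.342 = 0.8660^0.342 = 0.9520
D = 0.95 × 9.198 × 50.94 × 0.9243 × 0.9520 = 391.7 m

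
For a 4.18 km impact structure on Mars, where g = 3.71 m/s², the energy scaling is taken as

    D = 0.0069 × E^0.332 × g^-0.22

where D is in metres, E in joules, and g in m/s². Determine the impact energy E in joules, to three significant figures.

Rearranging: E = [D / (0.0069 · g^-0.22)]^(1/0.332).
D = 4180 m.
g^-0.22 = 3.71^-0.22 = 0.7494
D / (0.0069 × 0.7494) = 4180 / (5.171 × 10^-3) = 8.084 × 10^5
E = (8.084 × 10^5)^3.012 = 6.220 × 10^17 J

E ≈ 6.22 × 10^17 J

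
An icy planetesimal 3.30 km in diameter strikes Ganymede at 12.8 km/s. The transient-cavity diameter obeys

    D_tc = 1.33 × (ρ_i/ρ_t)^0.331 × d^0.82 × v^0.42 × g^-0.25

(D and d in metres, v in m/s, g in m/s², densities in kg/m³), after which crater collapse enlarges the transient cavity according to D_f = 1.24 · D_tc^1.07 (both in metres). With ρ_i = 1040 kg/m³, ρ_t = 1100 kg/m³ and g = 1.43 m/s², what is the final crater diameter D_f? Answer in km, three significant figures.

In SI: d = 3300 m, v = 12800 m/s.
(ρ_i/ρ_t)^0.331 = (1040/1100)^0.331 = 0.9816
d^0.82 = 3300^0.82 = 767.7
v^0.42 = 12800^0.42 = 53.09
g^-0.25 = 1.43^-0.25 = 0.9145
D_tc = 1.33 × 0.9816 × 767.7 × 53.09 × 0.9145 = 48660 m
D_f = 1.24 × (48660)^1.07 = 1.284 × 10^5 m
     = 128.4 km

D_f ≈ 128 km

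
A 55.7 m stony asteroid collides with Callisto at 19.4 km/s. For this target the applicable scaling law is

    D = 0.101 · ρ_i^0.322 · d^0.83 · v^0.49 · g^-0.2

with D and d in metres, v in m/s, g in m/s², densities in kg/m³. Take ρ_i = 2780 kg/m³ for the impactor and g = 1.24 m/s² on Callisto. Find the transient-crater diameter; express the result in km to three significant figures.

D ≈ 4.41 km

In SI units: v = 19400 m/s.
ρ_i^0.322 = 2780^0.322 = 12.85
d^0.83 = 55.7^0.83 = 28.12
v^0.49 = 19400^0.49 = 126.2
g^-0.2 = 1.24^-0.2 = 0.9579
D = 0.101 × 12.85 × 28.12 × 126.2 × 0.9579 = 4412 m
   = 4.412 km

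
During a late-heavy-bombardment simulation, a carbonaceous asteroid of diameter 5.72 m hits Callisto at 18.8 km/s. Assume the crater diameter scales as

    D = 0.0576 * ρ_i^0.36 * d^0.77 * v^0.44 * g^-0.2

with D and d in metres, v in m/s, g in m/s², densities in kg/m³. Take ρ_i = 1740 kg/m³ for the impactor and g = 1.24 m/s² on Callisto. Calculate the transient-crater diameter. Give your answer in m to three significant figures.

In SI units: v = 18800 m/s.
ρ_i^0.36 = 1740^0.36 = 14.68
d^0.77 = 5.72^0.77 = 3.830
v^0.44 = 18800^0.44 = 75.97
g^-0.2 = 1.24^-0.2 = 0.9579
D = 0.0576 × 14.68 × 3.830 × 75.97 × 0.9579 = 235.7 m

D ≈ 236 m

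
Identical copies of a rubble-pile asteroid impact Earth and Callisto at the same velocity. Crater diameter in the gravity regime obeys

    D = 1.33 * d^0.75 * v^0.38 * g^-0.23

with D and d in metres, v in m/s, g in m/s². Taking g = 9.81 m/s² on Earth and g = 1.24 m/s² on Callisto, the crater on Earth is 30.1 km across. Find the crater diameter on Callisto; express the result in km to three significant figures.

D ≈ 48.4 km

All impactor-dependent factors cancel in the ratio, leaving D_Callisto/D_Earth = (g_Callisto/g_Earth)^-0.23.
(1.24/9.81)^-0.23 = 0.1264^-0.23 = 1.609
D_Callisto = 1.609 × 30.1 km = 48.4 km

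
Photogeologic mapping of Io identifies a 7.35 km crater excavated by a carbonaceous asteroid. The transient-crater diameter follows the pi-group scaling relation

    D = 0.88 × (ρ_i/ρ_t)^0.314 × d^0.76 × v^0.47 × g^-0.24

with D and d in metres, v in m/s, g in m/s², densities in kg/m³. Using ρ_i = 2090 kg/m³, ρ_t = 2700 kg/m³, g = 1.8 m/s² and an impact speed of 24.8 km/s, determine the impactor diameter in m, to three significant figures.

d ≈ 371 m

Rearranging for d: d = [D / (0.88 · (2090/2700)^0.314 · 24800^0.47 · 1.8^-0.24)]^(1/0.76).
D = 7350 m.
(2090/2700)^0.314 = 0.9227
24800^0.47 = 116.2
1.8^-0.24 = 0.8684
Denominator = 0.88 × 0.9227 × 116.2 × 0.8684 = 81.93
D / 81.93 = 7350 / 81.93 = 89.71
d = 89.71^(1/0.76) = 89.71^1.3158 = 371.1 m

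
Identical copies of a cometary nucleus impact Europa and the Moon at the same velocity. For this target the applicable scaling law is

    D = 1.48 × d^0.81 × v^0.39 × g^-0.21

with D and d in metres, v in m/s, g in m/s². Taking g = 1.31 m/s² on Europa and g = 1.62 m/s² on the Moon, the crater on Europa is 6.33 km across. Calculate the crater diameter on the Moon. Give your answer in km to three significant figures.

D ≈ 6.05 km

All impactor-dependent factors cancel in the ratio, leaving D_Moon/D_Europa = (g_Moon/g_Europa)^-0.21.
(1.62/1.31)^-0.21 = 1.237^-0.21 = 0.9563
D_Moon = 0.9563 × 6.33 km = 6.05 km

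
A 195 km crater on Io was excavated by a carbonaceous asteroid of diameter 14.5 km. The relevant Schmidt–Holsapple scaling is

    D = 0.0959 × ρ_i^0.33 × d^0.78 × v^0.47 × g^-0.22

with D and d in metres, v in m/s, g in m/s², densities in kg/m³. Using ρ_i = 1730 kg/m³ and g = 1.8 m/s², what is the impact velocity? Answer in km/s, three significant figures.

v ≈ 23.0 km/s

Rearranging for v: v = [D / (0.0959 · 1730^0.33 · 14500^0.78 · 1.8^-0.22)]^(1/0.47).
D = 195000 m.
1730^0.33 = 11.71
14500^0.78 = 1761
1.8^-0.22 = 0.8787
Denominator = 0.0959 × 11.71 × 1761 × 0.8787 = 1738
D / 1738 = 195000 / 1738 = 112.2
v = 112.2^(1/0.47) = 112.2^2.1277 = 23002 m/s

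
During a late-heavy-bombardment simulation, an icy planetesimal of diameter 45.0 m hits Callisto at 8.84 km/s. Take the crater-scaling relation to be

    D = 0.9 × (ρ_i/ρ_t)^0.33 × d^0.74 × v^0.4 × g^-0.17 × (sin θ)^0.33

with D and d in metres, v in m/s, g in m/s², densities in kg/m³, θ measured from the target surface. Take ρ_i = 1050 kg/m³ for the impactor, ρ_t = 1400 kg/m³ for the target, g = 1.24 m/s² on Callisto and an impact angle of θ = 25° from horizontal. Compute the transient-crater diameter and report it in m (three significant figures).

In SI units: v = 8840 m/s.
(ρ_i/ρ_t)^0.33 = (1050/1400)^0.33 = 0.9094
d^0.74 = 45^0.74 = 16.73
v^0.4 = 8840^0.4 = 37.89
g^-0.17 = 1.24^-0.17 = 0.9641
(sin 25°)^0.33 = 0.4226^0.33 = 0.7526
D = 0.9 × 0.9094 × 16.73 × 37.89 × 0.9641 × 0.7526 = 376.4 m

D ≈ 376 m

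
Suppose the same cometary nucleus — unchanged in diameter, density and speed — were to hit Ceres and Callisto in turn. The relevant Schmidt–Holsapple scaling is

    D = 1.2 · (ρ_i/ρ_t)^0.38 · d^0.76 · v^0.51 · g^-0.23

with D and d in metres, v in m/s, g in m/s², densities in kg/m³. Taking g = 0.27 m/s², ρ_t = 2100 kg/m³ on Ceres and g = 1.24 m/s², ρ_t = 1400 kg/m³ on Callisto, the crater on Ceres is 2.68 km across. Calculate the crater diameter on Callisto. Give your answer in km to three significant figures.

D ≈ 2.20 km

The impactor-only factors (d, v, ρ_i) cancel in the ratio, leaving D_Callisto/D_Ceres = (g_Callisto/g_Ceres)^-0.23 · (ρ_t,Ceres/ρ_t,Callisto)^0.38.
(1.24/0.27)^-0.23 = 4.593^-0.23 = 0.7042
(2100/1400)^0.38 = 1.500^0.38 = 1.167
Ratio = 0.7042 × 1.167 = 0.8218
D_Callisto = 0.8218 × 2.68 km = 2.20 km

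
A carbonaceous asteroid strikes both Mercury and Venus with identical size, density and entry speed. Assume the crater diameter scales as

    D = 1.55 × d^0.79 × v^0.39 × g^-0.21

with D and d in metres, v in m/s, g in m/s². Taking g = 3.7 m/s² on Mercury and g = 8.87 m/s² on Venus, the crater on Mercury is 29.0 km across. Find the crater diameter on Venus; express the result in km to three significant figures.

D ≈ 24.1 km

All impactor-dependent factors cancel in the ratio, leaving D_Venus/D_Mercury = (g_Venus/g_Mercury)^-0.21.
(8.87/3.7)^-0.21 = 2.397^-0.21 = 0.8323
D_Venus = 0.8323 × 29.0 km = 24.1 km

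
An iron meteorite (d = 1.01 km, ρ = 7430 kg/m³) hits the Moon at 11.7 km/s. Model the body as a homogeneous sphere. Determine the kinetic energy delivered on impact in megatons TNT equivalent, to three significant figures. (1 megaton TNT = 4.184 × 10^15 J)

E ≈ 65600 Mt TNT

d = 1010 m; v = 11700 m/s.
Mass m = (π/6) ρ d³ = (π/6) × 7430 × (1010)³ = 4.008 × 10^12 kg
E = ½ m v² = 0.5 × 4.008 × 10^12 × (11700)² = 2.743 × 10^20 J
   = 2.743 × 10^20 / 4.184×10^15 = 65559 Mt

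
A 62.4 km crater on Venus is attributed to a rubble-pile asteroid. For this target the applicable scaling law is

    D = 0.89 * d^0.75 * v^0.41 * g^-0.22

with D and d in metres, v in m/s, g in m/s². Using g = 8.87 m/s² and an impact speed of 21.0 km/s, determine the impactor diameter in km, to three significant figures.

d ≈ 23.8 km

Rearranging for d: d = [D / (0.89 · 21000^0.41 · 8.87^-0.22)]^(1/0.75).
D = 62400 m.
21000^0.41 = 59.17
8.87^-0.22 = 0.6187
Denominator = 0.89 × 59.17 × 0.6187 = 32.58
D / 32.58 = 62400 / 32.58 = 1915
d = 1915^(1/0.75) = 1915^1.3333 = 23775 m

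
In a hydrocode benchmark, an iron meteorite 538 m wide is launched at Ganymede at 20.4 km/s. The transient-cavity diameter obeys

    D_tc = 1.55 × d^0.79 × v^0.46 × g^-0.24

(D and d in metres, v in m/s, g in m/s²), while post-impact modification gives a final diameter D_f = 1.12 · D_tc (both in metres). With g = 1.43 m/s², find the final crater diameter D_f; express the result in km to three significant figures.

v = 20400 m/s.
d^0.79 = 538^0.79 = 143.7
v^0.46 = 20400^0.46 = 96.04
g^-0.24 = 1.43^-0.24 = 0.9177
D_tc = 1.55 × 143.7 × 96.04 × 0.9177 = 19630 m
D_f = 1.12 × 19630 = 21986 m
     = 21.99 km

D_f ≈ 22.0 km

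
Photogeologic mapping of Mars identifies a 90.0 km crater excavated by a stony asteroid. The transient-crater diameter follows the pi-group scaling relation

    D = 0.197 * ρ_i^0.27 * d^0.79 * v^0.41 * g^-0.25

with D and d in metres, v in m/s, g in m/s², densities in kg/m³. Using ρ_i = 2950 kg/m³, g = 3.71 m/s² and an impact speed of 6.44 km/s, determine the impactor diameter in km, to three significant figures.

d ≈ 15.2 km

Rearranging for d: d = [D / (0.197 · 2950^0.27 · 6440^0.41 · 3.71^-0.25)]^(1/0.79).
D = 90000 m.
2950^0.27 = 8.647
6440^0.41 = 36.45
3.71^-0.25 = 0.7205
Denominator = 0.197 × 8.647 × 36.45 × 0.7205 = 44.74
D / 44.74 = 90000 / 44.74 = 2012
d = 2012^(1/0.79) = 2012^1.2658 = 15196 m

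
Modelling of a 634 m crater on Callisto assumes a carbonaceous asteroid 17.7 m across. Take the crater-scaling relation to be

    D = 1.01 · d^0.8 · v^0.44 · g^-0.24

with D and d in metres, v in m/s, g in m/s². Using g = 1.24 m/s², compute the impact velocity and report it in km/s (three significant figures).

v ≈ 13.8 km/s

Rearranging for v: v = [D / (1.01 · 17.7^0.8 · 1.24^-0.24)]^(1/0.44).
17.7^0.8 = 9.963
1.24^-0.24 = 0.9497
Denominator = 1.01 × 9.963 × 0.9497 = 9.556
D / 9.556 = 634 / 9.556 = 66.35
v = 66.35^(1/0.44) = 66.35^2.2727 = 13820 m/s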